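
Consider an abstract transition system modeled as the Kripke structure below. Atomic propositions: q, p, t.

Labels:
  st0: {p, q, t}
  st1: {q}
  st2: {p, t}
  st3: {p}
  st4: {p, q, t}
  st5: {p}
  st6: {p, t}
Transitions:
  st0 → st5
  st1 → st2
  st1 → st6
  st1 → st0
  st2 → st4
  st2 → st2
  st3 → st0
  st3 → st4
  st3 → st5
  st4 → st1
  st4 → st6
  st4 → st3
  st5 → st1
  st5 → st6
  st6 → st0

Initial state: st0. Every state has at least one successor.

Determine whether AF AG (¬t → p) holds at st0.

No

States satisfying AG (¬t → p): ∅.
States satisfying AF AG (¬t → p): ∅.
There is a path from st0 along which AG (¬t → p) never holds.
st0 ∉ Sat(AF AG (¬t → p)).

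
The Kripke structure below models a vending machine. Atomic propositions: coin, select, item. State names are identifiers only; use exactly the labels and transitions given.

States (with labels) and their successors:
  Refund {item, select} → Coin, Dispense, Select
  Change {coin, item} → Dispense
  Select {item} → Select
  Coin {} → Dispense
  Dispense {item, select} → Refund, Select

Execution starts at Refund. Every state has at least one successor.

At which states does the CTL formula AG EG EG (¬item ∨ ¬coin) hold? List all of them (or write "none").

States satisfying EG EG (¬item ∨ ¬coin): {Refund, Select, Coin, Dispense}.
States satisfying AG EG EG (¬item ∨ ¬coin): {Refund, Select, Coin, Dispense}.

{Refund, Select, Coin, Dispense}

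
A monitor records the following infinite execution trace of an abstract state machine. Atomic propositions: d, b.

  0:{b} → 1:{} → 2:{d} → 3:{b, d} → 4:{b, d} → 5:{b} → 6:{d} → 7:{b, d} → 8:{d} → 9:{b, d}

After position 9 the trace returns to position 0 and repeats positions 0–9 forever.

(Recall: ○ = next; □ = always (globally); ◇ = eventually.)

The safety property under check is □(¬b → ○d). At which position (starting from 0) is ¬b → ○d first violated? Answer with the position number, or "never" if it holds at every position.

¬b → ○d holds at every position 0..9, and those are all the positions the trace ever visits, so the invariant □(¬b → ○d) is never violated.

never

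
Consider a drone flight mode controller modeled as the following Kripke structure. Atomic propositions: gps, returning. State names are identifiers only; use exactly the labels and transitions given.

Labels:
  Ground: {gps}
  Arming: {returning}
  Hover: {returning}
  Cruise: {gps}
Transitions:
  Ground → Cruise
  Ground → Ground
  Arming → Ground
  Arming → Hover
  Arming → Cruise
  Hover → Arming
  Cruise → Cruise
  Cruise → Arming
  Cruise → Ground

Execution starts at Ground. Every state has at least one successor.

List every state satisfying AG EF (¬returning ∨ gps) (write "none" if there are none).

States satisfying EF (¬returning ∨ gps): {Ground, Arming, Hover, Cruise}.
States satisfying AG EF (¬returning ∨ gps): {Ground, Arming, Hover, Cruise}.

{Ground, Arming, Hover, Cruise}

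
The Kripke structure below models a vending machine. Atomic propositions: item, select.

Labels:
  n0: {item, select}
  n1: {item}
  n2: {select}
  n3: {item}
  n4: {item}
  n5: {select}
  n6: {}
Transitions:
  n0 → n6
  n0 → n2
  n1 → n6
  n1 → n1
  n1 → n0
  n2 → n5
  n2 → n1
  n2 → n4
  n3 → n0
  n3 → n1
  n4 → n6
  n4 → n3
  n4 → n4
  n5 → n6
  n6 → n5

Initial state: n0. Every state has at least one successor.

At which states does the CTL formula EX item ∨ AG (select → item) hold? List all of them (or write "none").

{n1, n2, n3, n4}

States satisfying item: {n0, n1, n3, n4}.
States satisfying EX item: {n1, n2, n3, n4}.
States satisfying select → item: {n0, n1, n3, n4, n6}.
States satisfying AG (select → item): ∅.
States satisfying EX item ∨ AG (select → item): {n1, n2, n3, n4}.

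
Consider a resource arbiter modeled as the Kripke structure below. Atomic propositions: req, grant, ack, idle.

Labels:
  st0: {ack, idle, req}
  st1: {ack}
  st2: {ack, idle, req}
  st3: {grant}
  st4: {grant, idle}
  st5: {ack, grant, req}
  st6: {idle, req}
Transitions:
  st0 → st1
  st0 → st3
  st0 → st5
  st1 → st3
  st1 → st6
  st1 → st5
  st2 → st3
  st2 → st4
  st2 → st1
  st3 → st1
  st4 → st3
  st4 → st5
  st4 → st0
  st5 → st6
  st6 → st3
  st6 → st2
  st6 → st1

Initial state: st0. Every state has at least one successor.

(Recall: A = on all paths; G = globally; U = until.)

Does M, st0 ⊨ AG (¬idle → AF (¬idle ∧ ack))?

Yes

States satisfying ¬idle → AF (¬idle ∧ ack): {st0, st1, st2, st3, st4, st5, st6}.
States satisfying AG (¬idle → AF (¬idle ∧ ack)): {st0, st1, st2, st3, st4, st5, st6}.
Every state reachable from st0 satisfies ¬idle → AF (¬idle ∧ ack).
st0 ∈ Sat(AG (¬idle → AF (¬idle ∧ ack))).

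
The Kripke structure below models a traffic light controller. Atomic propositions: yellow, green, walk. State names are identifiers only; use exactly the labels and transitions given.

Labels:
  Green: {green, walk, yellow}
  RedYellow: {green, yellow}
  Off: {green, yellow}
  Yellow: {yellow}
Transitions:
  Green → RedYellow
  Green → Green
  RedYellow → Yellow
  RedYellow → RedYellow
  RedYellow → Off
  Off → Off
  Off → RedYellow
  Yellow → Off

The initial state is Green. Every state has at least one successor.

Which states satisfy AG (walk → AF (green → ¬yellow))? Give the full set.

States satisfying walk → AF (green → ¬yellow): {RedYellow, Off, Yellow}.
States satisfying AG (walk → AF (green → ¬yellow)): {RedYellow, Off, Yellow}.

{RedYellow, Off, Yellow}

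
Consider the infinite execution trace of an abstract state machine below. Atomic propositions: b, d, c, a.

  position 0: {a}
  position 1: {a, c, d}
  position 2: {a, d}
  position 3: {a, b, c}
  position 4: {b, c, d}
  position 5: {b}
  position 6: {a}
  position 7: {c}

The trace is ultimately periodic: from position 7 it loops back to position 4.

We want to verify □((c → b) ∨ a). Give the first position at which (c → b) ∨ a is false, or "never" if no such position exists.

Check (c → b) ∨ a at each position in order: 0 ✓, 1 ✓, 2 ✓, 3 ✓, 4 ✓, 5 ✓, 6 ✓.
At position 7 the labels are {c}, so (c → b) ∨ a is false there. This is the first violation.

7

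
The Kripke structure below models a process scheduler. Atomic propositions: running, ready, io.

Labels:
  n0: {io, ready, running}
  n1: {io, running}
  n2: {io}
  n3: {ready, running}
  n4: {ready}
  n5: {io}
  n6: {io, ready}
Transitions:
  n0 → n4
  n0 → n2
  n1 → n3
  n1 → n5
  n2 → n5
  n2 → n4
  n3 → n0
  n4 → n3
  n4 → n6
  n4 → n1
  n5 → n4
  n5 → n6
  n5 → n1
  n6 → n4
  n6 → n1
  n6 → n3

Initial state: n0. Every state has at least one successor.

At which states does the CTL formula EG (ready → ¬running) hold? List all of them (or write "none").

{n1, n2, n4, n5, n6}

States satisfying ready → ¬running: {n1, n2, n4, n5, n6}.
States satisfying EG (ready → ¬running): {n1, n2, n4, n5, n6}.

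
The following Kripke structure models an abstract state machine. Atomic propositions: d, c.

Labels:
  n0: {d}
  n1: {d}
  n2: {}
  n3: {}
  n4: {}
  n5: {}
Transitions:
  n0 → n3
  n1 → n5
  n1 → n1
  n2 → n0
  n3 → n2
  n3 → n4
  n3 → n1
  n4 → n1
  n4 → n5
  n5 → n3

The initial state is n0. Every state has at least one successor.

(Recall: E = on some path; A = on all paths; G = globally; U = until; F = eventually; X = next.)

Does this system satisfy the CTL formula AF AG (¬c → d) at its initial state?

States satisfying AG (¬c → d): ∅.
States satisfying AF AG (¬c → d): ∅.
There is a path from n0 along which AG (¬c → d) never holds.
n0 ∉ Sat(AF AG (¬c → d)).

No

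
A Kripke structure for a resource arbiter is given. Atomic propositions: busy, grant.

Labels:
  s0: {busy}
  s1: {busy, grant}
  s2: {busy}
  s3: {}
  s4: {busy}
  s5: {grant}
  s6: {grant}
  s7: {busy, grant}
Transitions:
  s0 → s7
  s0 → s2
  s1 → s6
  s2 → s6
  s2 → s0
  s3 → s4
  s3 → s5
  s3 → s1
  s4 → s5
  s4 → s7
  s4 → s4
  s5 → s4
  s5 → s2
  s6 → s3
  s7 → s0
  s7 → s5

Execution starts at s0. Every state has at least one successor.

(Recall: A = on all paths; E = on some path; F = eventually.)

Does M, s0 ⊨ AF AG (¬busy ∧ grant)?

No

States satisfying AG (¬busy ∧ grant): ∅.
States satisfying AF AG (¬busy ∧ grant): ∅.
There is a path from s0 along which AG (¬busy ∧ grant) never holds.
s0 ∉ Sat(AF AG (¬busy ∧ grant)).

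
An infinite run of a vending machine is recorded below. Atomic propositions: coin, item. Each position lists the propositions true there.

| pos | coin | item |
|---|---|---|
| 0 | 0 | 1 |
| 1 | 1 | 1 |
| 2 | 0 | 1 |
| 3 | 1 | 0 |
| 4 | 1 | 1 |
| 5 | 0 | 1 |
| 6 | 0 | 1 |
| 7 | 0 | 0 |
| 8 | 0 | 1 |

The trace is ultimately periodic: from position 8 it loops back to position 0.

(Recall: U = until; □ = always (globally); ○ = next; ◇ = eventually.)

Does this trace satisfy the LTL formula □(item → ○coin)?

No

item → ○coin must hold at every position from 0 onward. It fails at position 1, so □(item → ○coin) is false.
Positions where item holds: 0, 1, 2, 4, 5, 6, 8.
Check ○coin at each: 0→ok, 1→fails, 2→ok, 4→fails, 5→fails, 6→fails, 8→fails.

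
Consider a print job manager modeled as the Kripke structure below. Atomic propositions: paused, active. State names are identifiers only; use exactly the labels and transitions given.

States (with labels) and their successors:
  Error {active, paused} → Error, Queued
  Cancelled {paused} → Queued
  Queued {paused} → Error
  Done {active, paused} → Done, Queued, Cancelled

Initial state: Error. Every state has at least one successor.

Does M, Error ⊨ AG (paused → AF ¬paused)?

States satisfying paused → AF ¬paused: ∅.
States satisfying AG (paused → AF ¬paused): ∅.
Error is reachable from Error and violates paused → AF ¬paused, so AG fails at Error.
Error ∉ Sat(AG (paused → AF ¬paused)).

Does not hold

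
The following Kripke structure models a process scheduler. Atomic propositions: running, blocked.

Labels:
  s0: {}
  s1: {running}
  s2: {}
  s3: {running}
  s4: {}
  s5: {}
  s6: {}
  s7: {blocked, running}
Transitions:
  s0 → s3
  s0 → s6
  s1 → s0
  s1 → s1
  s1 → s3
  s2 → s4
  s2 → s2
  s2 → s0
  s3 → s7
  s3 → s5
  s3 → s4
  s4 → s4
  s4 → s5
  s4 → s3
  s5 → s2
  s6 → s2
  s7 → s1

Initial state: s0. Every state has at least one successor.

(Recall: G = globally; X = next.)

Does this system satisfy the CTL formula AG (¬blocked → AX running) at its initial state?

States satisfying ¬blocked → AX running: {s7}.
States satisfying AG (¬blocked → AX running): ∅.
s0 is reachable from s0 and violates ¬blocked → AX running, so AG fails at s0.
s0 ∉ Sat(AG (¬blocked → AX running)).

No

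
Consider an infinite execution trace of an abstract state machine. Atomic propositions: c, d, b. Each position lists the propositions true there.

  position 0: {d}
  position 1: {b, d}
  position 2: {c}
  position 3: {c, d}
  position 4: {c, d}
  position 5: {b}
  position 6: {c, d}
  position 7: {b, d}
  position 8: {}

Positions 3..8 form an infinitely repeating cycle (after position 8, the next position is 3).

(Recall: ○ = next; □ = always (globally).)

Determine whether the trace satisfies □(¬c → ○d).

No

¬c → ○d must hold at every position from 0 onward. It fails at position 1, so □(¬c → ○d) is false.
Positions where ¬c holds: 0, 1, 5, 7, 8.
Check ○d at each: 0→ok, 1→fails, 5→ok, 7→fails, 8→ok.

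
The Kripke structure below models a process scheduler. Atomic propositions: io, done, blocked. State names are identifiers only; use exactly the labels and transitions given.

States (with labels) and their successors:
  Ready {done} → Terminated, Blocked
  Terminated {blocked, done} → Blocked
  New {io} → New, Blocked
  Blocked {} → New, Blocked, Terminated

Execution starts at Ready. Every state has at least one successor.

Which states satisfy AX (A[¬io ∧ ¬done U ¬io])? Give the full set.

{Ready, Terminated}

States satisfying A[¬io ∧ ¬done U ¬io]: {Ready, Terminated, Blocked}.
States satisfying AX (A[¬io ∧ ¬done U ¬io]): {Ready, Terminated}.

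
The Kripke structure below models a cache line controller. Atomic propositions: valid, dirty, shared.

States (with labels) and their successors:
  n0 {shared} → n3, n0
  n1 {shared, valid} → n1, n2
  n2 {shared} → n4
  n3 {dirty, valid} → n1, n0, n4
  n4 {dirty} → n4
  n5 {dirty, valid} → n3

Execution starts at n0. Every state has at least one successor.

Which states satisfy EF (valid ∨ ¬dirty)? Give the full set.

{n0, n1, n2, n3, n5}

States satisfying valid ∨ ¬dirty: {n0, n1, n2, n3, n5}.
States satisfying EF (valid ∨ ¬dirty): {n0, n1, n2, n3, n5}.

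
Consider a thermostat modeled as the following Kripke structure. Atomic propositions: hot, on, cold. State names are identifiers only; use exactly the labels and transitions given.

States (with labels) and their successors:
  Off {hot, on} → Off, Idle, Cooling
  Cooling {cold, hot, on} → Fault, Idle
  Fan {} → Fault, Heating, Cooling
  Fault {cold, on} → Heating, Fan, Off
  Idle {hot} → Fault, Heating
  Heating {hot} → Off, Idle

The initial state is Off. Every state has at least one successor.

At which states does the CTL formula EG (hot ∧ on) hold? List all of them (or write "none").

{Off}

States satisfying hot ∧ on: {Off, Cooling}.
States satisfying EG (hot ∧ on): {Off}.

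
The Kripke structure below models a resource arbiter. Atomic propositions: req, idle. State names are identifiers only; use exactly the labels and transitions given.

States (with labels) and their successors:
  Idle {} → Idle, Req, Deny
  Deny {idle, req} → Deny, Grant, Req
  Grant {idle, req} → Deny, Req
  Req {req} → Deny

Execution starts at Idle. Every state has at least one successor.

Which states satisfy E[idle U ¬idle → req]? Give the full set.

{Deny, Grant, Req}

States satisfying idle: {Deny, Grant}.
States satisfying ¬idle → req: {Deny, Grant, Req}.
States satisfying E[idle U ¬idle → req]: {Deny, Grant, Req}.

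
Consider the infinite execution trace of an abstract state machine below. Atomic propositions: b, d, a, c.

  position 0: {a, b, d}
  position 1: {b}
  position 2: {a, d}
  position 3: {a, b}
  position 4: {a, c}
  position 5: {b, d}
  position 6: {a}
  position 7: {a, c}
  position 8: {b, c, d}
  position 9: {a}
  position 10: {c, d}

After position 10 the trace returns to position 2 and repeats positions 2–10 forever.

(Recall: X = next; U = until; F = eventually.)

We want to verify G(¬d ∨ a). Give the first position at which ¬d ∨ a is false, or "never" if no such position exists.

Check ¬d ∨ a at each position in order: 0 ✓, 1 ✓, 2 ✓, 3 ✓, 4 ✓.
At position 5 the labels are {b, d}, so ¬d ∨ a is false there. This is the first violation.

5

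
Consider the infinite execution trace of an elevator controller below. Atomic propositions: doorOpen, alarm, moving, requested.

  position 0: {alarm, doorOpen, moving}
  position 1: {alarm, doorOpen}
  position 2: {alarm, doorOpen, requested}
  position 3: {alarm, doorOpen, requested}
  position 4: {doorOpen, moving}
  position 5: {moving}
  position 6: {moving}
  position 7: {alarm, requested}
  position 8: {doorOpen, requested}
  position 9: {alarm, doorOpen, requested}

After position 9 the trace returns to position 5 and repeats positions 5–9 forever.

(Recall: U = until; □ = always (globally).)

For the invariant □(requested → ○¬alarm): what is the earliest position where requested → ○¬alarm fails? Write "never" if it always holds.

2

Check requested → ○¬alarm at each position in order: 0 ✓, 1 ✓.
At position 2 the labels are {alarm, doorOpen, requested} and the next position 3 has {alarm, doorOpen, requested}, so requested → ○¬alarm is false there. This is the first violation.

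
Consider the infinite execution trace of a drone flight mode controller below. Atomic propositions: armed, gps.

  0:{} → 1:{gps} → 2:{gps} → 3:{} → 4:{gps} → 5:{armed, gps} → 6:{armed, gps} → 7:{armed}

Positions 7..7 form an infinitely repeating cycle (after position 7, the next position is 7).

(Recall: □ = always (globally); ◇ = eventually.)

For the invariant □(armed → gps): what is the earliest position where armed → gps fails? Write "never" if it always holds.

7

Check armed → gps at each position in order: 0 ✓, 1 ✓, 2 ✓, 3 ✓, 4 ✓, 5 ✓, 6 ✓.
At position 7 the labels are {armed}, so armed → gps is false there. This is the first violation.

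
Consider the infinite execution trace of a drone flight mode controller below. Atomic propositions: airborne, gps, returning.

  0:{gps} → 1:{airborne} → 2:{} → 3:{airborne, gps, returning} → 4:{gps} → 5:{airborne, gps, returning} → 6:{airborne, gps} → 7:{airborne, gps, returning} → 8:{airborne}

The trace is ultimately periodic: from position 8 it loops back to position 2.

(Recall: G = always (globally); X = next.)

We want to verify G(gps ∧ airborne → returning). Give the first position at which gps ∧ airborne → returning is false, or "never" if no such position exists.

Check gps ∧ airborne → returning at each position in order: 0 ✓, 1 ✓, 2 ✓, 3 ✓, 4 ✓, 5 ✓.
At position 6 the labels are {airborne, gps}, so gps ∧ airborne → returning is false there. This is the first violation.

6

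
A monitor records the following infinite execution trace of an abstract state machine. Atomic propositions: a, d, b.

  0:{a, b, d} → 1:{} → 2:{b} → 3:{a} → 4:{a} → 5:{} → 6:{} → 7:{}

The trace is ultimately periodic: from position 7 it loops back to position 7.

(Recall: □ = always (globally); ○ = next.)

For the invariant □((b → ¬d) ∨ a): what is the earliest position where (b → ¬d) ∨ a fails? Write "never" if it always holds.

(b → ¬d) ∨ a holds at every position 0..7, and those are all the positions the trace ever visits, so the invariant □((b → ¬d) ∨ a) is never violated.

never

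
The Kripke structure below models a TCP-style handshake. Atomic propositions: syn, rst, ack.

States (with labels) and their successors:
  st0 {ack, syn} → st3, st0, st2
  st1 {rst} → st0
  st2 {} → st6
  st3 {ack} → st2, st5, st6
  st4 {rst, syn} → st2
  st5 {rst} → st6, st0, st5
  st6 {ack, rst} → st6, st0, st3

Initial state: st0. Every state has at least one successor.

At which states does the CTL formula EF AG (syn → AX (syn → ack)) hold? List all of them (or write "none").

{st0, st1, st2, st3, st4, st5, st6}

States satisfying AG (syn → AX (syn → ack)): {st0, st1, st2, st3, st4, st5, st6}.
States satisfying EF AG (syn → AX (syn → ack)): {st0, st1, st2, st3, st4, st5, st6}.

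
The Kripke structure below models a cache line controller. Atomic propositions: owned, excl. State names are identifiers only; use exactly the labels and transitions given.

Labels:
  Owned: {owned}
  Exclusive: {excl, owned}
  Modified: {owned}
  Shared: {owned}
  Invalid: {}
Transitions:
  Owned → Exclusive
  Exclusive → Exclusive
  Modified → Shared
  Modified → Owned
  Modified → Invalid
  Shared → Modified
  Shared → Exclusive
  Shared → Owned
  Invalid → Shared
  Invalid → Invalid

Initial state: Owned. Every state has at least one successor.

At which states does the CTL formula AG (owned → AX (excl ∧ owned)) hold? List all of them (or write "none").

{Owned, Exclusive}

States satisfying owned → AX (excl ∧ owned): {Owned, Exclusive, Invalid}.
States satisfying AG (owned → AX (excl ∧ owned)): {Owned, Exclusive}.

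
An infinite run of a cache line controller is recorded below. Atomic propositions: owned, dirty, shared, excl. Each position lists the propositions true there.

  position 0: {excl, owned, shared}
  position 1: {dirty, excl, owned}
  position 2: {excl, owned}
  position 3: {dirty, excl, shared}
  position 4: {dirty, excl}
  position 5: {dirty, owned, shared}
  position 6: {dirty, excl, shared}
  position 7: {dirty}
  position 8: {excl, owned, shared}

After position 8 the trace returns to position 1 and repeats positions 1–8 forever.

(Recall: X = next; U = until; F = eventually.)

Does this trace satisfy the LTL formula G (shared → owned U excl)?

shared → owned U excl holds at every position 0..8, and those are all positions ever visited, so G (shared → owned U excl) holds.
Positions where shared holds: 0, 3, 5, 6, 8.
Check owned U excl at each: 0→ok, 3→ok, 5→ok, 6→ok, 8→ok.

Satisfied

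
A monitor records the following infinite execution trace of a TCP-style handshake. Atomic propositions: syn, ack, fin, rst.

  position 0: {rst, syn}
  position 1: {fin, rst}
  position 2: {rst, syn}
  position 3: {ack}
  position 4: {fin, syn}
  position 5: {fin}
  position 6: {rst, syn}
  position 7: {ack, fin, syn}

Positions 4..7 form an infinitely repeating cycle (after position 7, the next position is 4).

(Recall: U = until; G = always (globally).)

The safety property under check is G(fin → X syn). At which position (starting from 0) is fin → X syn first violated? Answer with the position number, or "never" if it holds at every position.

Check fin → X syn at each position in order: 0 ✓, 1 ✓, 2 ✓, 3 ✓.
At position 4 the labels are {fin, syn} and the next position 5 has {fin}, so fin → X syn is false there. This is the first violation.

4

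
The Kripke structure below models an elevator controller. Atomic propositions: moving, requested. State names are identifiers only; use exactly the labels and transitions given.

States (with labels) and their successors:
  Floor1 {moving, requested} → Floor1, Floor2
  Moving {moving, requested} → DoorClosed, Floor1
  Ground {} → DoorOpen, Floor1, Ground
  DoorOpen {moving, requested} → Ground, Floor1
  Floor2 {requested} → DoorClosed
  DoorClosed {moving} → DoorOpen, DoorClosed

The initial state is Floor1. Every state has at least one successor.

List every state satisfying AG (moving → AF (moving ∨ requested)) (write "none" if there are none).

{Floor1, Moving, Ground, DoorOpen, Floor2, DoorClosed}

States satisfying moving → AF (moving ∨ requested): {Floor1, Moving, Ground, DoorOpen, Floor2, DoorClosed}.
States satisfying AG (moving → AF (moving ∨ requested)): {Floor1, Moving, Ground, DoorOpen, Floor2, DoorClosed}.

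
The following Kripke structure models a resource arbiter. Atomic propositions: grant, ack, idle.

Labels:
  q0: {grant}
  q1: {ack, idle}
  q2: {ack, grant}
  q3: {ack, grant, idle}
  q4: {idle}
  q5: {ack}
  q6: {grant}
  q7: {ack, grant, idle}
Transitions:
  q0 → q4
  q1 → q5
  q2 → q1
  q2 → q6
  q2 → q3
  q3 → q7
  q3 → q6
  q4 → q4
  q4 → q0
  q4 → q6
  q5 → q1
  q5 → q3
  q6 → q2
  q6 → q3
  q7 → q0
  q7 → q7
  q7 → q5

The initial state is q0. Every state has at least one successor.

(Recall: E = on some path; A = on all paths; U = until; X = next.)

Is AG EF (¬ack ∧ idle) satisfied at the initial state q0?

Holds

States satisfying EF (¬ack ∧ idle): {q0, q1, q2, q3, q4, q5, q6, q7}.
States satisfying AG EF (¬ack ∧ idle): {q0, q1, q2, q3, q4, q5, q6, q7}.
Every state reachable from q0 satisfies EF (¬ack ∧ idle).
q0 ∈ Sat(AG EF (¬ack ∧ idle)).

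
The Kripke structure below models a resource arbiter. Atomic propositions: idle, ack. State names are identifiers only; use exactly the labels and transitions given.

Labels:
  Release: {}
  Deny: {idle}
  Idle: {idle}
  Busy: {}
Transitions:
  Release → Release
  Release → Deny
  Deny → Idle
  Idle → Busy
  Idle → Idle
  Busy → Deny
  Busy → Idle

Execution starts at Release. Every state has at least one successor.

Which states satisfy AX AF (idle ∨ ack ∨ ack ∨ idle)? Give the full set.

States satisfying AF (idle ∨ ack ∨ ack ∨ idle): {Deny, Idle, Busy}.
States satisfying AX AF (idle ∨ ack ∨ ack ∨ idle): {Deny, Idle, Busy}.

{Deny, Idle, Busy}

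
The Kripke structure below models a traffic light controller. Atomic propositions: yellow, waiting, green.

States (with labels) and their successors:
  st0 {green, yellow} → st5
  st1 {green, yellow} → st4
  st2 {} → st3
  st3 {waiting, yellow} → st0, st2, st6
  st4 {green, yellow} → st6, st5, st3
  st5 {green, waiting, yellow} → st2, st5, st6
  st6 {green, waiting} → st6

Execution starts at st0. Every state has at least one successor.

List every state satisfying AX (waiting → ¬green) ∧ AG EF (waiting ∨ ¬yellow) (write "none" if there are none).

States satisfying waiting → ¬green: {st0, st1, st2, st3, st4}.
States satisfying AX (waiting → ¬green): {st1, st2}.
States satisfying EF (waiting ∨ ¬yellow): {st0, st1, st2, st3, st4, st5, st6}.
States satisfying AG EF (waiting ∨ ¬yellow): {st0, st1, st2, st3, st4, st5, st6}.
States satisfying AX (waiting → ¬green) ∧ AG EF (waiting ∨ ¬yellow): {st1, st2}.

{st1, st2}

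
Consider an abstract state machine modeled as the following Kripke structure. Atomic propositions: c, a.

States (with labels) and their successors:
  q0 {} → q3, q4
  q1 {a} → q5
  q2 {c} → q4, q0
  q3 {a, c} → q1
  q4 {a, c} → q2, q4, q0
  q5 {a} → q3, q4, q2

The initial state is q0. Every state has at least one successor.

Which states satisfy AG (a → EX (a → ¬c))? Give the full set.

{q0, q1, q2, q3, q4, q5}

States satisfying a → EX (a → ¬c): {q0, q1, q2, q3, q4, q5}.
States satisfying AG (a → EX (a → ¬c)): {q0, q1, q2, q3, q4, q5}.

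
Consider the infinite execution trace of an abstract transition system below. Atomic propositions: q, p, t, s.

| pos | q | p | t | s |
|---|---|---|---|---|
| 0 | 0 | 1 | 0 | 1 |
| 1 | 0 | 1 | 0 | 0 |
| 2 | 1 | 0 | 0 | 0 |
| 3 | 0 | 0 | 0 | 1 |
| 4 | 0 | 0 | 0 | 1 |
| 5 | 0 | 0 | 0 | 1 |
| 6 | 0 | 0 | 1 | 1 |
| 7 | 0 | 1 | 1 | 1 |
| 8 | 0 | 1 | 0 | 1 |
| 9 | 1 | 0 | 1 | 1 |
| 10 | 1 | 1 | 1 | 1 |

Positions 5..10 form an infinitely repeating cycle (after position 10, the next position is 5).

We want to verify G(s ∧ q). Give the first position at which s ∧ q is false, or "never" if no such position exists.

0

At position 0 the labels are {p, s}, so s ∧ q is false there. This is the first violation.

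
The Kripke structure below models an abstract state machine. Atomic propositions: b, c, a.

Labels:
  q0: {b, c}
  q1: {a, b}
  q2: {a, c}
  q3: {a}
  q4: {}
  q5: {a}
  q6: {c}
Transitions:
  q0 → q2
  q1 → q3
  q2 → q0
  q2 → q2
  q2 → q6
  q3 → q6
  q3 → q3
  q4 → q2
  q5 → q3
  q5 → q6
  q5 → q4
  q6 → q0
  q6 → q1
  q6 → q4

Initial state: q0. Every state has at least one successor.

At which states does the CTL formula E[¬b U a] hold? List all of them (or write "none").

States satisfying ¬b: {q2, q3, q4, q5, q6}.
States satisfying a: {q1, q2, q3, q5}.
States satisfying E[¬b U a]: {q1, q2, q3, q4, q5, q6}.

{q1, q2, q3, q4, q5, q6}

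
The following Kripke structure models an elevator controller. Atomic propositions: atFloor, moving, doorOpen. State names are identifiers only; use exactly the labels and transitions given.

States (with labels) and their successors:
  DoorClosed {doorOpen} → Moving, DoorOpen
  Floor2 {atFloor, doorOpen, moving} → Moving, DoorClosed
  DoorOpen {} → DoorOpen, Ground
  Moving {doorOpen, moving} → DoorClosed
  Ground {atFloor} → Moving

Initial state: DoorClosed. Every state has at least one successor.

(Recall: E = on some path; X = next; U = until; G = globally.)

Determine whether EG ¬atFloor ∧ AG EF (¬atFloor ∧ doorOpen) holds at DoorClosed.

Holds

States satisfying ¬atFloor: {DoorClosed, DoorOpen, Moving}.
States satisfying EG ¬atFloor: {DoorClosed, DoorOpen, Moving}.
States satisfying EF (¬atFloor ∧ doorOpen): {DoorClosed, Floor2, DoorOpen, Moving, Ground}.
States satisfying AG EF (¬atFloor ∧ doorOpen): {DoorClosed, Floor2, DoorOpen, Moving, Ground}.
States satisfying EG ¬atFloor ∧ AG EF (¬atFloor ∧ doorOpen): {DoorClosed, DoorOpen, Moving}.
DoorClosed ∈ Sat(EG ¬atFloor ∧ AG EF (¬atFloor ∧ doorOpen)).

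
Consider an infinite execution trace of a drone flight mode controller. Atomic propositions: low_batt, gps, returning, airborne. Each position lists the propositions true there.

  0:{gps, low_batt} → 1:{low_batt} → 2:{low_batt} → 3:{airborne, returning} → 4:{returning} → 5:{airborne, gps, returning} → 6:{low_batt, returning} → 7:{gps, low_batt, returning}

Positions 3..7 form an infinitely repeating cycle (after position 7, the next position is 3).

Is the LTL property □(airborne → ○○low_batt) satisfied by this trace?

No

airborne → ○○low_batt must hold at every position from 0 onward. It fails at position 3, so □(airborne → ○○low_batt) is false.
Positions where airborne holds: 3, 5.
Check ○○low_batt at each: 3→fails, 5→ok.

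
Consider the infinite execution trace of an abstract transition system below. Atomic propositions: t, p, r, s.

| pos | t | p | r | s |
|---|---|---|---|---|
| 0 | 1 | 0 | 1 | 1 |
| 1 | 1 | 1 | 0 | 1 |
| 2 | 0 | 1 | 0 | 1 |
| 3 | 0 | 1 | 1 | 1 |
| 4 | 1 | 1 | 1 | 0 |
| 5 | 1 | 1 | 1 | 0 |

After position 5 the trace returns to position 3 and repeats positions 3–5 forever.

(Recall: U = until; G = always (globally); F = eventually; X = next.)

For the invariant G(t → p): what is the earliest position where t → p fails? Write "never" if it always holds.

0

At position 0 the labels are {r, s, t}, so t → p is false there. This is the first violation.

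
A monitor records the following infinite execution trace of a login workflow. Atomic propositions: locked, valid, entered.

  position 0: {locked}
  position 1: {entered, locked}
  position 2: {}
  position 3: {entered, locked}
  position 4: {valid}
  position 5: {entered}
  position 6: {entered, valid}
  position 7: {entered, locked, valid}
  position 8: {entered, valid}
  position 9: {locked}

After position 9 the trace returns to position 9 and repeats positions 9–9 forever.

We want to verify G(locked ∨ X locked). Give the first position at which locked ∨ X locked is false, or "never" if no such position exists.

Check locked ∨ X locked at each position in order: 0 ✓, 1 ✓, 2 ✓, 3 ✓.
At position 4 the labels are {valid} and the next position 5 has {entered}, so locked ∨ X locked is false there. This is the first violation.

4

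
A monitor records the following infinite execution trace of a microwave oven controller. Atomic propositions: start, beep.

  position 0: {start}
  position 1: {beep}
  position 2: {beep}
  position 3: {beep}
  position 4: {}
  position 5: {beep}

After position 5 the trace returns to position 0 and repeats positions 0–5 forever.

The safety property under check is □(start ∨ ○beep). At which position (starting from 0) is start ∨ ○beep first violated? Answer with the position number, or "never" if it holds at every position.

3

Check start ∨ ○beep at each position in order: 0 ✓, 1 ✓, 2 ✓.
At position 3 the labels are {beep} and the next position 4 has {}, so start ∨ ○beep is false there. This is the first violation.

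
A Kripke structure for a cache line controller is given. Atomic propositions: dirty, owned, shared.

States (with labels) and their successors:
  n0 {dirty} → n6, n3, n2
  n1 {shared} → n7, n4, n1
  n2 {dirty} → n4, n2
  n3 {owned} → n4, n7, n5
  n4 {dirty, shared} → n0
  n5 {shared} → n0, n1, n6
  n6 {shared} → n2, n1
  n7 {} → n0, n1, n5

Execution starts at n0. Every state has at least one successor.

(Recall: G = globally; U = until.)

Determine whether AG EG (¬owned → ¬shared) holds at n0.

Does not hold

States satisfying EG (¬owned → ¬shared): {n0, n2, n3, n7}.
States satisfying AG EG (¬owned → ¬shared): ∅.
n1 is reachable from n0 and violates EG (¬owned → ¬shared), so AG fails at n0.
n0 ∉ Sat(AG EG (¬owned → ¬shared)).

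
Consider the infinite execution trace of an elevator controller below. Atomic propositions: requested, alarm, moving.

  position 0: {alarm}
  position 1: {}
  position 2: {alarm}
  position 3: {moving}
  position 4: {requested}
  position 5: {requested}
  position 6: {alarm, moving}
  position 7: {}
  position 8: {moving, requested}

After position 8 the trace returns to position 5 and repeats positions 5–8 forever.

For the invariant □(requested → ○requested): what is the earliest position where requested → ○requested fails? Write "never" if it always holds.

Check requested → ○requested at each position in order: 0 ✓, 1 ✓, 2 ✓, 3 ✓, 4 ✓.
At position 5 the labels are {requested} and the next position 6 has {alarm, moving}, so requested → ○requested is false there. This is the first violation.

5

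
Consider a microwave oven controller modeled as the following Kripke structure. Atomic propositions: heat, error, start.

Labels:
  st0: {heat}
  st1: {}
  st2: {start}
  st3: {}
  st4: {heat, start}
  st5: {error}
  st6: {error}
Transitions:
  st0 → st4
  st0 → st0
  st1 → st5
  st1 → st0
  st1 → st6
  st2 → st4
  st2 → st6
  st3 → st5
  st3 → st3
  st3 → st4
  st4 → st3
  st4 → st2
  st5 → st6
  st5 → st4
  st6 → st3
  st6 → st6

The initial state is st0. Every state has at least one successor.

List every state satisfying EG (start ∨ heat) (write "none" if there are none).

{st0, st2, st4}

States satisfying start ∨ heat: {st0, st2, st4}.
States satisfying EG (start ∨ heat): {st0, st2, st4}.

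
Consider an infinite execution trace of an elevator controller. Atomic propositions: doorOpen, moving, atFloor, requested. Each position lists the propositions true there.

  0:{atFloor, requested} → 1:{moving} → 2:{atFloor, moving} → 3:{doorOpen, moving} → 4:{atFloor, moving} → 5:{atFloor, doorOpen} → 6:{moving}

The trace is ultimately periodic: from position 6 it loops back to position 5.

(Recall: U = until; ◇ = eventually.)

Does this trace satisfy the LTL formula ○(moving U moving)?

The position after 0 is 1; moving U moving is true there.

Satisfied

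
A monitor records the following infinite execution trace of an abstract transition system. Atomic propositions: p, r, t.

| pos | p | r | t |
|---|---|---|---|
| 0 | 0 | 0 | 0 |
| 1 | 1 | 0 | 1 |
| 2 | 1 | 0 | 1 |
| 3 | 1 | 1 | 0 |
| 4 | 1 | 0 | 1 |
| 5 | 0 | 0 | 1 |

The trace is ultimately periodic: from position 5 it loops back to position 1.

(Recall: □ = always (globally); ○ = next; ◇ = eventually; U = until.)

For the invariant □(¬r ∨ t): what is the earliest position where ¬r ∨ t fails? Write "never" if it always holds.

Check ¬r ∨ t at each position in order: 0 ✓, 1 ✓, 2 ✓.
At position 3 the labels are {p, r}, so ¬r ∨ t is false there. This is the first violation.

3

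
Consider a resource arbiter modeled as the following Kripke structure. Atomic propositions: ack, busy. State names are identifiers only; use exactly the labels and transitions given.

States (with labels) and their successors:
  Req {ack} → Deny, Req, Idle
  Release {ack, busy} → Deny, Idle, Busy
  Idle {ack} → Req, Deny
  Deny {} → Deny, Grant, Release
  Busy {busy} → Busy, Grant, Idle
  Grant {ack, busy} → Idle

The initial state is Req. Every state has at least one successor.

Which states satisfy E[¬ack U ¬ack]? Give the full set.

{Deny, Busy}

States satisfying ¬ack: {Deny, Busy}.
States satisfying E[¬ack U ¬ack]: {Deny, Busy}.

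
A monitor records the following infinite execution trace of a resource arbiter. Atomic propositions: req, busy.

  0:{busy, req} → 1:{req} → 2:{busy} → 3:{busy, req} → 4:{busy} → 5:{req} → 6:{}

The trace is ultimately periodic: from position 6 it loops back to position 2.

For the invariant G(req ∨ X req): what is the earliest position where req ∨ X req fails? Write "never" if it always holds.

6

Check req ∨ X req at each position in order: 0 ✓, 1 ✓, 2 ✓, 3 ✓, 4 ✓, 5 ✓.
At position 6 the labels are {} and the next position 2 has {busy}, so req ∨ X req is false there. This is the first violation.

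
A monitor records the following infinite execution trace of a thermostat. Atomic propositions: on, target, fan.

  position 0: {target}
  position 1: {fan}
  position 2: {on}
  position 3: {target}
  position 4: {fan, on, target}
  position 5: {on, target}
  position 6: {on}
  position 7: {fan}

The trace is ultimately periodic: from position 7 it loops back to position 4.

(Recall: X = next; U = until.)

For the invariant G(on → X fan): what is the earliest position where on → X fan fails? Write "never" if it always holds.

2

Check on → X fan at each position in order: 0 ✓, 1 ✓.
At position 2 the labels are {on} and the next position 3 has {target}, so on → X fan is false there. This is the first violation.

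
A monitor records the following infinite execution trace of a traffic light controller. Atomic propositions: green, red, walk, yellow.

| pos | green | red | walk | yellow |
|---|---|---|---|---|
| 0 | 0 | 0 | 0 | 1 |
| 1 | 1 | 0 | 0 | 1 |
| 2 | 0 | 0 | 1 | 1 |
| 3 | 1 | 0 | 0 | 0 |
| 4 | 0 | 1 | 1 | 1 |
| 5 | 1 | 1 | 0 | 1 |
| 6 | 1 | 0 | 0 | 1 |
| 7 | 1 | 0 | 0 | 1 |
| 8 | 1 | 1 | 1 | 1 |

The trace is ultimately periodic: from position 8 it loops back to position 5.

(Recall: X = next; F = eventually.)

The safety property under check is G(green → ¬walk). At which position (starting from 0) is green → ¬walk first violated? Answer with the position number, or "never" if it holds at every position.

8

Check green → ¬walk at each position in order: 0 ✓, 1 ✓, 2 ✓, 3 ✓, 4 ✓, 5 ✓, 6 ✓, 7 ✓.
At position 8 the labels are {green, red, walk, yellow}, so green → ¬walk is false there. This is the first violation.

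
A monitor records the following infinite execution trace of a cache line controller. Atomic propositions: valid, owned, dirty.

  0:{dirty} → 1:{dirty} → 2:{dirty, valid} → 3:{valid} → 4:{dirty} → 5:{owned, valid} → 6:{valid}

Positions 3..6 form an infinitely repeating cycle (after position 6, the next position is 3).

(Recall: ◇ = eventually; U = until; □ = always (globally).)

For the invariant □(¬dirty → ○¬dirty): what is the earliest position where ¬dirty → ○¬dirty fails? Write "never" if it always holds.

3

Check ¬dirty → ○¬dirty at each position in order: 0 ✓, 1 ✓, 2 ✓.
At position 3 the labels are {valid} and the next position 4 has {dirty}, so ¬dirty → ○¬dirty is false there. This is the first violation.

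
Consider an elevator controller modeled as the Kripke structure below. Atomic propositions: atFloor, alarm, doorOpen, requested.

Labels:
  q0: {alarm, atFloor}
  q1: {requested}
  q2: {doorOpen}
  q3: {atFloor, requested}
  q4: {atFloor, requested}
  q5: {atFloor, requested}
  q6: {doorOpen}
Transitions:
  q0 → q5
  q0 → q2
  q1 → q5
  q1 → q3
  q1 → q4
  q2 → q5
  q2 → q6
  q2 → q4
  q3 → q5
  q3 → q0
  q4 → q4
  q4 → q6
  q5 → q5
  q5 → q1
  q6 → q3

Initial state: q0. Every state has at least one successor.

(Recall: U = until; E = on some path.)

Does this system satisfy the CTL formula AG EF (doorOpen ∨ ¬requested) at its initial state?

States satisfying EF (doorOpen ∨ ¬requested): {q0, q1, q2, q3, q4, q5, q6}.
States satisfying AG EF (doorOpen ∨ ¬requested): {q0, q1, q2, q3, q4, q5, q6}.
Every state reachable from q0 satisfies EF (doorOpen ∨ ¬requested).
q0 ∈ Sat(AG EF (doorOpen ∨ ¬requested)).

Yes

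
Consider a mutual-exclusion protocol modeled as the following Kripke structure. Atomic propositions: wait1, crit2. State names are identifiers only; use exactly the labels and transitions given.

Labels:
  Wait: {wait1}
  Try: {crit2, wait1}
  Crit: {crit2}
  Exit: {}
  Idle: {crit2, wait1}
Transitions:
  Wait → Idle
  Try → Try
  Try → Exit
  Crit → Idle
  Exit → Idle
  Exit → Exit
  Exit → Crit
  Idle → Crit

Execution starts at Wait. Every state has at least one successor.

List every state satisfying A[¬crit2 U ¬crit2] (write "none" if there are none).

States satisfying ¬crit2: {Wait, Exit}.
States satisfying A[¬crit2 U ¬crit2]: {Wait, Exit}.

{Wait, Exit}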